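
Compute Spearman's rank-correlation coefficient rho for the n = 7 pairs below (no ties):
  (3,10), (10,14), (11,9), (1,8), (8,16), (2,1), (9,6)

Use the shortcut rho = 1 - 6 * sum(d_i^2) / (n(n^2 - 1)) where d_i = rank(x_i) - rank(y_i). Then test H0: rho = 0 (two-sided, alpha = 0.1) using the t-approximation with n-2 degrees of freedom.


Step 1: Rank x and y separately (midranks; no ties here).
rank(x): 3->3, 10->6, 11->7, 1->1, 8->4, 2->2, 9->5
rank(y): 10->5, 14->6, 9->4, 8->3, 16->7, 1->1, 6->2
Step 2: d_i = R_x(i) - R_y(i); compute d_i^2.
  (3-5)^2=4, (6-6)^2=0, (7-4)^2=9, (1-3)^2=4, (4-7)^2=9, (2-1)^2=1, (5-2)^2=9
sum(d^2) = 36.
Step 3: rho = 1 - 6*36 / (7*(7^2 - 1)) = 1 - 216/336 = 0.357143.
Step 4: Under H0, t = rho * sqrt((n-2)/(1-rho^2)) = 0.8550 ~ t(5).
Step 5: Two-sided p-value from the t-distribution with 5 df = 0.431611.
Step 6: alpha = 0.1. fail to reject H0.

rho = 0.3571, p = 0.431611, fail to reject H0 at alpha = 0.1.


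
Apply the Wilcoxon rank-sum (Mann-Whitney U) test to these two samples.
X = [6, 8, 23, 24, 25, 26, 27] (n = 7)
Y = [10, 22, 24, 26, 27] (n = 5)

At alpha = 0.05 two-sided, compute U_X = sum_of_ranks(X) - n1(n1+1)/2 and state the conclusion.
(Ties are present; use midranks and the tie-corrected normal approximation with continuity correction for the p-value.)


Step 1: Combine and sort all 12 observations; assign midranks.
sorted (value, group): (6,X), (8,X), (10,Y), (22,Y), (23,X), (24,X), (24,Y), (25,X), (26,X), (26,Y), (27,X), (27,Y)
ranks: 6->1, 8->2, 10->3, 22->4, 23->5, 24->6.5, 24->6.5, 25->8, 26->9.5, 26->9.5, 27->11.5, 27->11.5
Step 2: Rank sum for X: R1 = 1 + 2 + 5 + 6.5 + 8 + 9.5 + 11.5 = 43.5.
Step 3: U_X = R1 - n1(n1+1)/2 = 43.5 - 7*8/2 = 43.5 - 28 = 15.5.
       U_Y = n1*n2 - U_X = 35 - 15.5 = 19.5.
Step 4: Ties are present, so use the tie-corrected normal approximation (with continuity correction) for the p-value.
Step 5: p-value = 0.806544; compare to alpha = 0.05. fail to reject H0.

U_X = 15.5, p = 0.806544, fail to reject H0 at alpha = 0.05.


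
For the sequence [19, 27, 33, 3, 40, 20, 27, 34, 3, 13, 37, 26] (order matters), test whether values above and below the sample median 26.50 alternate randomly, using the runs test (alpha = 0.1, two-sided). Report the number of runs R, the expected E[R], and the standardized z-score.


Step 1: Compute median = 26.50; label A = above, B = below.
Labels in order: BAABABAABBAB  (n_A = 6, n_B = 6)
Step 2: Count runs R = 9.
Step 3: Under H0 (random ordering), E[R] = 2*n_A*n_B/(n_A+n_B) + 1 = 2*6*6/12 + 1 = 7.0000.
        Var[R] = 2*n_A*n_B*(2*n_A*n_B - n_A - n_B) / ((n_A+n_B)^2 * (n_A+n_B-1)) = 4320/1584 = 2.7273.
        SD[R] = 1.6514.
Step 4: Continuity-corrected z = (R - 0.5 - E[R]) / SD[R] = (9 - 0.5 - 7.0000) / 1.6514 = 0.9083.
Step 5: Two-sided p-value via normal approximation = 2*(1 - Phi(|z|)) = 0.363722.
Step 6: alpha = 0.1. fail to reject H0.

R = 9, z = 0.9083, p = 0.363722, fail to reject H0.


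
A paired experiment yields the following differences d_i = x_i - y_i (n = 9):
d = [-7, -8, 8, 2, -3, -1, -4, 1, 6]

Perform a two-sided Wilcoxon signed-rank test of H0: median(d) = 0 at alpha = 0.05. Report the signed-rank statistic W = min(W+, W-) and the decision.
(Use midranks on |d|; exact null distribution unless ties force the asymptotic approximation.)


Step 1: Drop any zero differences (none here) and take |d_i|.
|d| = [7, 8, 8, 2, 3, 1, 4, 1, 6]
Step 2: Midrank |d_i| (ties get averaged ranks).
ranks: |7|->7, |8|->8.5, |8|->8.5, |2|->3, |3|->4, |1|->1.5, |4|->5, |1|->1.5, |6|->6
Step 3: Attach original signs; sum ranks with positive sign and with negative sign.
W+ = 8.5 + 3 + 1.5 + 6 = 19
W- = 7 + 8.5 + 4 + 1.5 + 5 = 26
(Check: W+ + W- = 45 should equal n(n+1)/2 = 45.)
Step 4: Test statistic W = min(W+, W-) = 19.
Step 5: Ties in |d|, so use the tie-corrected normal approximation.
        E[W] = n(n+1)/4 = 9*10/4 = 22.5.
        Tie groups: |d|=1 (t=2), |d|=8 (t=2); sum(t^3 - t) = 12.
        Var[W] = n(n+1)(2n+1)/24 - sum(t^3-t)/48 = 1710/24 - 12/48 = 71.
        z = (W - E[W]) / sqrt(Var[W]) = (19 - 22.5) / 8.4261 = -0.4154.
        Two-sided p = 2*Phi(z) = 0.677868.
Step 6: alpha = 0.05. fail to reject H0.

W+ = 19, W- = 26, W = min = 19, p = 0.677868, fail to reject H0.


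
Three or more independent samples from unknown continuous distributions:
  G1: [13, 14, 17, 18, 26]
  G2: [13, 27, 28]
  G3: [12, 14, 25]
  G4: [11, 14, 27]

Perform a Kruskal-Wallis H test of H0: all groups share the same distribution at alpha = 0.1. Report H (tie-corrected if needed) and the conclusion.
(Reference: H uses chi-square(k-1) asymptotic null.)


Step 1: Combine all N = 14 observations and assign midranks.
sorted (value, group, rank): (11,G4,1), (12,G3,2), (13,G1,3.5), (13,G2,3.5), (14,G1,6), (14,G3,6), (14,G4,6), (17,G1,8), (18,G1,9), (25,G3,10), (26,G1,11), (27,G2,12.5), (27,G4,12.5), (28,G2,14)
Step 2: Sum ranks within each group.
R_1 = 37.5 (n_1 = 5)
R_2 = 30 (n_2 = 3)
R_3 = 18 (n_3 = 3)
R_4 = 19.5 (n_4 = 3)
Step 3: H = 12/(N(N+1)) * sum(R_i^2/n_i) - 3(N+1)
     = 12/(14*15) * (37.5^2/5 + 30^2/3 + 18^2/3 + 19.5^2/3) - 3*15
     = 0.057143 * 816 - 45
     = 1.628571.
Step 4: Ties present; correction factor C = 1 - 36/(14^3 - 14) = 0.986813. Corrected H = 1.628571 / 0.986813 = 1.650334.
Step 5: Under H0, H ~ chi^2(3); p-value = 0.648032.
Step 6: alpha = 0.1. fail to reject H0.

H = 1.6503, df = 3, p = 0.648032, fail to reject H0.


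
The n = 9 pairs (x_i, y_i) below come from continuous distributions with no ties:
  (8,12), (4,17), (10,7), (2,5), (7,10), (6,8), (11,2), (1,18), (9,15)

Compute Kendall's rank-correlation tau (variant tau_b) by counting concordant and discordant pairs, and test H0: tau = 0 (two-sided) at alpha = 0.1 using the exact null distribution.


Step 1: Enumerate the 36 unordered pairs (i,j) with i<j and classify each by sign(x_j-x_i) * sign(y_j-y_i).
  (1,2):dx=-4,dy=+5->D; (1,3):dx=+2,dy=-5->D; (1,4):dx=-6,dy=-7->C; (1,5):dx=-1,dy=-2->C
  (1,6):dx=-2,dy=-4->C; (1,7):dx=+3,dy=-10->D; (1,8):dx=-7,dy=+6->D; (1,9):dx=+1,dy=+3->C
  (2,3):dx=+6,dy=-10->D; (2,4):dx=-2,dy=-12->C; (2,5):dx=+3,dy=-7->D; (2,6):dx=+2,dy=-9->D
  (2,7):dx=+7,dy=-15->D; (2,8):dx=-3,dy=+1->D; (2,9):dx=+5,dy=-2->D; (3,4):dx=-8,dy=-2->C
  (3,5):dx=-3,dy=+3->D; (3,6):dx=-4,dy=+1->D; (3,7):dx=+1,dy=-5->D; (3,8):dx=-9,dy=+11->D
  (3,9):dx=-1,dy=+8->D; (4,5):dx=+5,dy=+5->C; (4,6):dx=+4,dy=+3->C; (4,7):dx=+9,dy=-3->D
  (4,8):dx=-1,dy=+13->D; (4,9):dx=+7,dy=+10->C; (5,6):dx=-1,dy=-2->C; (5,7):dx=+4,dy=-8->D
  (5,8):dx=-6,dy=+8->D; (5,9):dx=+2,dy=+5->C; (6,7):dx=+5,dy=-6->D; (6,8):dx=-5,dy=+10->D
  (6,9):dx=+3,dy=+7->C; (7,8):dx=-10,dy=+16->D; (7,9):dx=-2,dy=+13->D; (8,9):dx=+8,dy=-3->D
Step 2: C = 12, D = 24, total pairs = 36.
Step 3: tau = (C - D)/(n(n-1)/2) = (12 - 24)/36 = -0.333333.
Step 4: Exact two-sided p-value (enumerate n! = 362880 permutations of y under H0): p = 0.259518.
Step 5: alpha = 0.1. fail to reject H0.

tau_b = -0.3333 (C=12, D=24), p = 0.259518, fail to reject H0.


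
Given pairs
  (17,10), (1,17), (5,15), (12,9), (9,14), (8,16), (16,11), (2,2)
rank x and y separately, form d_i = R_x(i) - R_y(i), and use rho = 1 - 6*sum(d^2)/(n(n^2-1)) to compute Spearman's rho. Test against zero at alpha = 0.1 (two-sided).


Step 1: Rank x and y separately (midranks; no ties here).
rank(x): 17->8, 1->1, 5->3, 12->6, 9->5, 8->4, 16->7, 2->2
rank(y): 10->3, 17->8, 15->6, 9->2, 14->5, 16->7, 11->4, 2->1
Step 2: d_i = R_x(i) - R_y(i); compute d_i^2.
  (8-3)^2=25, (1-8)^2=49, (3-6)^2=9, (6-2)^2=16, (5-5)^2=0, (4-7)^2=9, (7-4)^2=9, (2-1)^2=1
sum(d^2) = 118.
Step 3: rho = 1 - 6*118 / (8*(8^2 - 1)) = 1 - 708/504 = -0.404762.
Step 4: Under H0, t = rho * sqrt((n-2)/(1-rho^2)) = -1.0842 ~ t(6).
Step 5: Two-sided p-value from the t-distribution with 6 df = 0.319889.
Step 6: alpha = 0.1. fail to reject H0.

rho = -0.4048, p = 0.319889, fail to reject H0 at alpha = 0.1.


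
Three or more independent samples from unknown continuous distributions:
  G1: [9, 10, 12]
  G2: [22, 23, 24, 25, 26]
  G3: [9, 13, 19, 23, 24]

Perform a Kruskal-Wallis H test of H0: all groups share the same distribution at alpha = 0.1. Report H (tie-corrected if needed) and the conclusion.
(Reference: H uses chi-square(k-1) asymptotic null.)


Step 1: Combine all N = 13 observations and assign midranks.
sorted (value, group, rank): (9,G1,1.5), (9,G3,1.5), (10,G1,3), (12,G1,4), (13,G3,5), (19,G3,6), (22,G2,7), (23,G2,8.5), (23,G3,8.5), (24,G2,10.5), (24,G3,10.5), (25,G2,12), (26,G2,13)
Step 2: Sum ranks within each group.
R_1 = 8.5 (n_1 = 3)
R_2 = 51 (n_2 = 5)
R_3 = 31.5 (n_3 = 5)
Step 3: H = 12/(N(N+1)) * sum(R_i^2/n_i) - 3(N+1)
     = 12/(13*14) * (8.5^2/3 + 51^2/5 + 31.5^2/5) - 3*14
     = 0.065934 * 742.733 - 42
     = 6.971429.
Step 4: Ties present; correction factor C = 1 - 18/(13^3 - 13) = 0.991758. Corrected H = 6.971429 / 0.991758 = 7.029363.
Step 5: Under H0, H ~ chi^2(2); p-value = 0.029757.
Step 6: alpha = 0.1. reject H0.

H = 7.0294, df = 2, p = 0.029757, reject H0.


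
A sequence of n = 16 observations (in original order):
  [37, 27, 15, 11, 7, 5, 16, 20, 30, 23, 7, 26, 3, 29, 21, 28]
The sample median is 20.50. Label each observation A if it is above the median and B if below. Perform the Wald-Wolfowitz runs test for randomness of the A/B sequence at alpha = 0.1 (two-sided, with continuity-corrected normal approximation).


Step 1: Compute median = 20.50; label A = above, B = below.
Labels in order: AABBBBBBAABABAAA  (n_A = 8, n_B = 8)
Step 2: Count runs R = 7.
Step 3: Under H0 (random ordering), E[R] = 2*n_A*n_B/(n_A+n_B) + 1 = 2*8*8/16 + 1 = 9.0000.
        Var[R] = 2*n_A*n_B*(2*n_A*n_B - n_A - n_B) / ((n_A+n_B)^2 * (n_A+n_B-1)) = 14336/3840 = 3.7333.
        SD[R] = 1.9322.
Step 4: Continuity-corrected z = (R + 0.5 - E[R]) / SD[R] = (7 + 0.5 - 9.0000) / 1.9322 = -0.7763.
Step 5: Two-sided p-value via normal approximation = 2*(1 - Phi(|z|)) = 0.437558.
Step 6: alpha = 0.1. fail to reject H0.

R = 7, z = -0.7763, p = 0.437558, fail to reject H0.


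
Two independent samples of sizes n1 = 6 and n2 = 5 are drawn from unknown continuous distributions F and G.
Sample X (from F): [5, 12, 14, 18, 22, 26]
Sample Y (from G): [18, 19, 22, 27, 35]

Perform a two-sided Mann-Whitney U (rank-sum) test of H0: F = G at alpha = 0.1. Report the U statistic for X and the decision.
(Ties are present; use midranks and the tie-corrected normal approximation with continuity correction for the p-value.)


Step 1: Combine and sort all 11 observations; assign midranks.
sorted (value, group): (5,X), (12,X), (14,X), (18,X), (18,Y), (19,Y), (22,X), (22,Y), (26,X), (27,Y), (35,Y)
ranks: 5->1, 12->2, 14->3, 18->4.5, 18->4.5, 19->6, 22->7.5, 22->7.5, 26->9, 27->10, 35->11
Step 2: Rank sum for X: R1 = 1 + 2 + 3 + 4.5 + 7.5 + 9 = 27.
Step 3: U_X = R1 - n1(n1+1)/2 = 27 - 6*7/2 = 27 - 21 = 6.
       U_Y = n1*n2 - U_X = 30 - 6 = 24.
Step 4: Ties are present, so use the tie-corrected normal approximation (with continuity correction) for the p-value.
Step 5: p-value = 0.119000; compare to alpha = 0.1. fail to reject H0.

U_X = 6, p = 0.119000, fail to reject H0 at alpha = 0.1.


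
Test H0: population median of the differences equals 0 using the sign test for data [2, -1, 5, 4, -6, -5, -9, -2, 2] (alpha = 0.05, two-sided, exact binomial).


Step 1: Discard zero differences. Original n = 9; n_eff = number of nonzero differences = 9.
Nonzero differences (with sign): +2, -1, +5, +4, -6, -5, -9, -2, +2
Step 2: Count signs: positive = 4, negative = 5.
Step 3: Under H0: P(positive) = 0.5, so the number of positives S ~ Bin(9, 0.5).
Step 4: Two-sided exact p-value = sum of Bin(9,0.5) probabilities at or below the observed probability = 1.000000.
Step 5: alpha = 0.05. fail to reject H0.

n_eff = 9, pos = 4, neg = 5, p = 1.000000, fail to reject H0.


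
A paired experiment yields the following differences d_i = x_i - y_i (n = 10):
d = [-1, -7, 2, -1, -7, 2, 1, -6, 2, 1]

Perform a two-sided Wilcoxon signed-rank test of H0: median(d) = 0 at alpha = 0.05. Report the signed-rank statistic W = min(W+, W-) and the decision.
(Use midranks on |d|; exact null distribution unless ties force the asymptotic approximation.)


Step 1: Drop any zero differences (none here) and take |d_i|.
|d| = [1, 7, 2, 1, 7, 2, 1, 6, 2, 1]
Step 2: Midrank |d_i| (ties get averaged ranks).
ranks: |1|->2.5, |7|->9.5, |2|->6, |1|->2.5, |7|->9.5, |2|->6, |1|->2.5, |6|->8, |2|->6, |1|->2.5
Step 3: Attach original signs; sum ranks with positive sign and with negative sign.
W+ = 6 + 6 + 2.5 + 6 + 2.5 = 23
W- = 2.5 + 9.5 + 2.5 + 9.5 + 8 = 32
(Check: W+ + W- = 55 should equal n(n+1)/2 = 55.)
Step 4: Test statistic W = min(W+, W-) = 23.
Step 5: Ties in |d|, so use the tie-corrected normal approximation.
        E[W] = n(n+1)/4 = 10*11/4 = 27.5.
        Tie groups: |d|=1 (t=4), |d|=2 (t=3), |d|=7 (t=2); sum(t^3 - t) = 90.
        Var[W] = n(n+1)(2n+1)/24 - sum(t^3-t)/48 = 2310/24 - 90/48 = 94.375.
        z = (W - E[W]) / sqrt(Var[W]) = (23 - 27.5) / 9.7147 = -0.4632.
        Two-sided p = 2*Phi(z) = 0.643209.
Step 6: alpha = 0.05. fail to reject H0.

W+ = 23, W- = 32, W = min = 23, p = 0.643209, fail to reject H0.


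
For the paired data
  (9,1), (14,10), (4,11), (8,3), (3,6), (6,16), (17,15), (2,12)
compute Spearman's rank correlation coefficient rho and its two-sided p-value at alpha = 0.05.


Step 1: Rank x and y separately (midranks; no ties here).
rank(x): 9->6, 14->7, 4->3, 8->5, 3->2, 6->4, 17->8, 2->1
rank(y): 1->1, 10->4, 11->5, 3->2, 6->3, 16->8, 15->7, 12->6
Step 2: d_i = R_x(i) - R_y(i); compute d_i^2.
  (6-1)^2=25, (7-4)^2=9, (3-5)^2=4, (5-2)^2=9, (2-3)^2=1, (4-8)^2=16, (8-7)^2=1, (1-6)^2=25
sum(d^2) = 90.
Step 3: rho = 1 - 6*90 / (8*(8^2 - 1)) = 1 - 540/504 = -0.071429.
Step 4: Under H0, t = rho * sqrt((n-2)/(1-rho^2)) = -0.1754 ~ t(6).
Step 5: Two-sided p-value from the t-distribution with 6 df = 0.866526.
Step 6: alpha = 0.05. fail to reject H0.

rho = -0.0714, p = 0.866526, fail to reject H0 at alpha = 0.05.


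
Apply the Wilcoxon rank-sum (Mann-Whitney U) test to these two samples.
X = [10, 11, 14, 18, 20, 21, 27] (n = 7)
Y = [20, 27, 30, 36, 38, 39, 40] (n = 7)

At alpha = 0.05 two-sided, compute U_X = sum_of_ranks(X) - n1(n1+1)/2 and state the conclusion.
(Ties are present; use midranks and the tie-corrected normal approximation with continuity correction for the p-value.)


Step 1: Combine and sort all 14 observations; assign midranks.
sorted (value, group): (10,X), (11,X), (14,X), (18,X), (20,X), (20,Y), (21,X), (27,X), (27,Y), (30,Y), (36,Y), (38,Y), (39,Y), (40,Y)
ranks: 10->1, 11->2, 14->3, 18->4, 20->5.5, 20->5.5, 21->7, 27->8.5, 27->8.5, 30->10, 36->11, 38->12, 39->13, 40->14
Step 2: Rank sum for X: R1 = 1 + 2 + 3 + 4 + 5.5 + 7 + 8.5 = 31.
Step 3: U_X = R1 - n1(n1+1)/2 = 31 - 7*8/2 = 31 - 28 = 3.
       U_Y = n1*n2 - U_X = 49 - 3 = 46.
Step 4: Ties are present, so use the tie-corrected normal approximation (with continuity correction) for the p-value.
Step 5: p-value = 0.007162; compare to alpha = 0.05. reject H0.

U_X = 3, p = 0.007162, reject H0 at alpha = 0.05.


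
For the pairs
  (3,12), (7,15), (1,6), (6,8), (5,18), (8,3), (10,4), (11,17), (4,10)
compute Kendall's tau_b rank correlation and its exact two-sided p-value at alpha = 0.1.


Step 1: Enumerate the 36 unordered pairs (i,j) with i<j and classify each by sign(x_j-x_i) * sign(y_j-y_i).
  (1,2):dx=+4,dy=+3->C; (1,3):dx=-2,dy=-6->C; (1,4):dx=+3,dy=-4->D; (1,5):dx=+2,dy=+6->C
  (1,6):dx=+5,dy=-9->D; (1,7):dx=+7,dy=-8->D; (1,8):dx=+8,dy=+5->C; (1,9):dx=+1,dy=-2->D
  (2,3):dx=-6,dy=-9->C; (2,4):dx=-1,dy=-7->C; (2,5):dx=-2,dy=+3->D; (2,6):dx=+1,dy=-12->D
  (2,7):dx=+3,dy=-11->D; (2,8):dx=+4,dy=+2->C; (2,9):dx=-3,dy=-5->C; (3,4):dx=+5,dy=+2->C
  (3,5):dx=+4,dy=+12->C; (3,6):dx=+7,dy=-3->D; (3,7):dx=+9,dy=-2->D; (3,8):dx=+10,dy=+11->C
  (3,9):dx=+3,dy=+4->C; (4,5):dx=-1,dy=+10->D; (4,6):dx=+2,dy=-5->D; (4,7):dx=+4,dy=-4->D
  (4,8):dx=+5,dy=+9->C; (4,9):dx=-2,dy=+2->D; (5,6):dx=+3,dy=-15->D; (5,7):dx=+5,dy=-14->D
  (5,8):dx=+6,dy=-1->D; (5,9):dx=-1,dy=-8->C; (6,7):dx=+2,dy=+1->C; (6,8):dx=+3,dy=+14->C
  (6,9):dx=-4,dy=+7->D; (7,8):dx=+1,dy=+13->C; (7,9):dx=-6,dy=+6->D; (8,9):dx=-7,dy=-7->C
Step 2: C = 18, D = 18, total pairs = 36.
Step 3: tau = (C - D)/(n(n-1)/2) = (18 - 18)/36 = 0.000000.
Step 4: Exact two-sided p-value (enumerate n! = 362880 permutations of y under H0): p = 1.000000.
Step 5: alpha = 0.1. fail to reject H0.

tau_b = 0.0000 (C=18, D=18), p = 1.000000, fail to reject H0.


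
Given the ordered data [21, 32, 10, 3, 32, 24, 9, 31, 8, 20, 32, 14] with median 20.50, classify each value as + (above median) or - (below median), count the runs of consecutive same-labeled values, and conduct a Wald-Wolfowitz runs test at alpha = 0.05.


Step 1: Compute median = 20.50; label A = above, B = below.
Labels in order: AABBAABABBAB  (n_A = 6, n_B = 6)
Step 2: Count runs R = 8.
Step 3: Under H0 (random ordering), E[R] = 2*n_A*n_B/(n_A+n_B) + 1 = 2*6*6/12 + 1 = 7.0000.
        Var[R] = 2*n_A*n_B*(2*n_A*n_B - n_A - n_B) / ((n_A+n_B)^2 * (n_A+n_B-1)) = 4320/1584 = 2.7273.
        SD[R] = 1.6514.
Step 4: Continuity-corrected z = (R - 0.5 - E[R]) / SD[R] = (8 - 0.5 - 7.0000) / 1.6514 = 0.3028.
Step 5: Two-sided p-value via normal approximation = 2*(1 - Phi(|z|)) = 0.762069.
Step 6: alpha = 0.05. fail to reject H0.

R = 8, z = 0.3028, p = 0.762069, fail to reject H0.


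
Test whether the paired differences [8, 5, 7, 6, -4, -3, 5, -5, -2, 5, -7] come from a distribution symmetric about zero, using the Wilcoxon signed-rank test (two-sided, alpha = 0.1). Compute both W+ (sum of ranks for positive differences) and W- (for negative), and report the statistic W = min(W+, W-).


Step 1: Drop any zero differences (none here) and take |d_i|.
|d| = [8, 5, 7, 6, 4, 3, 5, 5, 2, 5, 7]
Step 2: Midrank |d_i| (ties get averaged ranks).
ranks: |8|->11, |5|->5.5, |7|->9.5, |6|->8, |4|->3, |3|->2, |5|->5.5, |5|->5.5, |2|->1, |5|->5.5, |7|->9.5
Step 3: Attach original signs; sum ranks with positive sign and with negative sign.
W+ = 11 + 5.5 + 9.5 + 8 + 5.5 + 5.5 = 45
W- = 3 + 2 + 5.5 + 1 + 9.5 = 21
(Check: W+ + W- = 66 should equal n(n+1)/2 = 66.)
Step 4: Test statistic W = min(W+, W-) = 21.
Step 5: Ties in |d|, so use the tie-corrected normal approximation.
        E[W] = n(n+1)/4 = 11*12/4 = 33.
        Tie groups: |d|=5 (t=4), |d|=7 (t=2); sum(t^3 - t) = 66.
        Var[W] = n(n+1)(2n+1)/24 - sum(t^3-t)/48 = 3036/24 - 66/48 = 125.125.
        z = (W - E[W]) / sqrt(Var[W]) = (21 - 33) / 11.1859 = -1.0728.
        Two-sided p = 2*Phi(z) = 0.283371.
Step 6: alpha = 0.1. fail to reject H0.

W+ = 45, W- = 21, W = min = 21, p = 0.283371, fail to reject H0.


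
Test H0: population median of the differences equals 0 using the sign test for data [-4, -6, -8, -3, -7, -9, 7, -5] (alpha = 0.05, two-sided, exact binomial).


Step 1: Discard zero differences. Original n = 8; n_eff = number of nonzero differences = 8.
Nonzero differences (with sign): -4, -6, -8, -3, -7, -9, +7, -5
Step 2: Count signs: positive = 1, negative = 7.
Step 3: Under H0: P(positive) = 0.5, so the number of positives S ~ Bin(8, 0.5).
Step 4: Two-sided exact p-value = sum of Bin(8,0.5) probabilities at or below the observed probability = 0.070312.
Step 5: alpha = 0.05. fail to reject H0.

n_eff = 8, pos = 1, neg = 7, p = 0.070312, fail to reject H0.


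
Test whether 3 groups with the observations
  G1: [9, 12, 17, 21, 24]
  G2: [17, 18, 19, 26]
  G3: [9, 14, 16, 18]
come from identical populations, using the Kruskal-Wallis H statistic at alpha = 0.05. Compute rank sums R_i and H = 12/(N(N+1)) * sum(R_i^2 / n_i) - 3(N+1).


Step 1: Combine all N = 13 observations and assign midranks.
sorted (value, group, rank): (9,G1,1.5), (9,G3,1.5), (12,G1,3), (14,G3,4), (16,G3,5), (17,G1,6.5), (17,G2,6.5), (18,G2,8.5), (18,G3,8.5), (19,G2,10), (21,G1,11), (24,G1,12), (26,G2,13)
Step 2: Sum ranks within each group.
R_1 = 34 (n_1 = 5)
R_2 = 38 (n_2 = 4)
R_3 = 19 (n_3 = 4)
Step 3: H = 12/(N(N+1)) * sum(R_i^2/n_i) - 3(N+1)
     = 12/(13*14) * (34^2/5 + 38^2/4 + 19^2/4) - 3*14
     = 0.065934 * 682.45 - 42
     = 2.996703.
Step 4: Ties present; correction factor C = 1 - 18/(13^3 - 13) = 0.991758. Corrected H = 2.996703 / 0.991758 = 3.021607.
Step 5: Under H0, H ~ chi^2(2); p-value = 0.220733.
Step 6: alpha = 0.05. fail to reject H0.

H = 3.0216, df = 2, p = 0.220733, fail to reject H0.


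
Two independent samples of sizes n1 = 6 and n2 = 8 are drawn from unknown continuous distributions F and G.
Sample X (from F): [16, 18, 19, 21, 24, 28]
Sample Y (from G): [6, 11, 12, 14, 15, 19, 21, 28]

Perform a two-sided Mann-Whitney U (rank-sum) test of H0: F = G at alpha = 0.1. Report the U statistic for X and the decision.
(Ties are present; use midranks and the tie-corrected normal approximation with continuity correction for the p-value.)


Step 1: Combine and sort all 14 observations; assign midranks.
sorted (value, group): (6,Y), (11,Y), (12,Y), (14,Y), (15,Y), (16,X), (18,X), (19,X), (19,Y), (21,X), (21,Y), (24,X), (28,X), (28,Y)
ranks: 6->1, 11->2, 12->3, 14->4, 15->5, 16->6, 18->7, 19->8.5, 19->8.5, 21->10.5, 21->10.5, 24->12, 28->13.5, 28->13.5
Step 2: Rank sum for X: R1 = 6 + 7 + 8.5 + 10.5 + 12 + 13.5 = 57.5.
Step 3: U_X = R1 - n1(n1+1)/2 = 57.5 - 6*7/2 = 57.5 - 21 = 36.5.
       U_Y = n1*n2 - U_X = 48 - 36.5 = 11.5.
Step 4: Ties are present, so use the tie-corrected normal approximation (with continuity correction) for the p-value.
Step 5: p-value = 0.120107; compare to alpha = 0.1. fail to reject H0.

U_X = 36.5, p = 0.120107, fail to reject H0 at alpha = 0.1.


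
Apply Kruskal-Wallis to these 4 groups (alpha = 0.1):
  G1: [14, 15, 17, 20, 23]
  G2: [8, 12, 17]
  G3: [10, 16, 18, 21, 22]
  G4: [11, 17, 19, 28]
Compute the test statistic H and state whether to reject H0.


Step 1: Combine all N = 17 observations and assign midranks.
sorted (value, group, rank): (8,G2,1), (10,G3,2), (11,G4,3), (12,G2,4), (14,G1,5), (15,G1,6), (16,G3,7), (17,G1,9), (17,G2,9), (17,G4,9), (18,G3,11), (19,G4,12), (20,G1,13), (21,G3,14), (22,G3,15), (23,G1,16), (28,G4,17)
Step 2: Sum ranks within each group.
R_1 = 49 (n_1 = 5)
R_2 = 14 (n_2 = 3)
R_3 = 49 (n_3 = 5)
R_4 = 41 (n_4 = 4)
Step 3: H = 12/(N(N+1)) * sum(R_i^2/n_i) - 3(N+1)
     = 12/(17*18) * (49^2/5 + 14^2/3 + 49^2/5 + 41^2/4) - 3*18
     = 0.039216 * 1445.98 - 54
     = 2.705229.
Step 4: Ties present; correction factor C = 1 - 24/(17^3 - 17) = 0.995098. Corrected H = 2.705229 / 0.995098 = 2.718555.
Step 5: Under H0, H ~ chi^2(3); p-value = 0.437083.
Step 6: alpha = 0.1. fail to reject H0.

H = 2.7186, df = 3, p = 0.437083, fail to reject H0.


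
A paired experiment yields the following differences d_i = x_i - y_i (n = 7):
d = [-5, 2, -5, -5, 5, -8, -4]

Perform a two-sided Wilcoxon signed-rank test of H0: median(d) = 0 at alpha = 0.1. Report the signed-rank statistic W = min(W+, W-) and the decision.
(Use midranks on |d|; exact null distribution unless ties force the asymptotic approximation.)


Step 1: Drop any zero differences (none here) and take |d_i|.
|d| = [5, 2, 5, 5, 5, 8, 4]
Step 2: Midrank |d_i| (ties get averaged ranks).
ranks: |5|->4.5, |2|->1, |5|->4.5, |5|->4.5, |5|->4.5, |8|->7, |4|->2
Step 3: Attach original signs; sum ranks with positive sign and with negative sign.
W+ = 1 + 4.5 = 5.5
W- = 4.5 + 4.5 + 4.5 + 7 + 2 = 22.5
(Check: W+ + W- = 28 should equal n(n+1)/2 = 28.)
Step 4: Test statistic W = min(W+, W-) = 5.5.
Step 5: Ties in |d|, so use the tie-corrected normal approximation.
        E[W] = n(n+1)/4 = 7*8/4 = 14.
        Tie groups: |d|=5 (t=4); sum(t^3 - t) = 60.
        Var[W] = n(n+1)(2n+1)/24 - sum(t^3-t)/48 = 840/24 - 60/48 = 33.75.
        z = (W - E[W]) / sqrt(Var[W]) = (5.5 - 14) / 5.8095 = -1.4631.
        Two-sided p = 2*Phi(z) = 0.143433.
Step 6: alpha = 0.1. fail to reject H0.

W+ = 5.5, W- = 22.5, W = min = 5.5, p = 0.143433, fail to reject H0.


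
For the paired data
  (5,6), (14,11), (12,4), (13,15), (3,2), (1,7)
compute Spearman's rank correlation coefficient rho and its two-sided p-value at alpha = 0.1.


Step 1: Rank x and y separately (midranks; no ties here).
rank(x): 5->3, 14->6, 12->4, 13->5, 3->2, 1->1
rank(y): 6->3, 11->5, 4->2, 15->6, 2->1, 7->4
Step 2: d_i = R_x(i) - R_y(i); compute d_i^2.
  (3-3)^2=0, (6-5)^2=1, (4-2)^2=4, (5-6)^2=1, (2-1)^2=1, (1-4)^2=9
sum(d^2) = 16.
Step 3: rho = 1 - 6*16 / (6*(6^2 - 1)) = 1 - 96/210 = 0.542857.
Step 4: Under H0, t = rho * sqrt((n-2)/(1-rho^2)) = 1.2928 ~ t(4).
Step 5: Two-sided p-value from the t-distribution with 4 df = 0.265703.
Step 6: alpha = 0.1. fail to reject H0.

rho = 0.5429, p = 0.265703, fail to reject H0 at alpha = 0.1.


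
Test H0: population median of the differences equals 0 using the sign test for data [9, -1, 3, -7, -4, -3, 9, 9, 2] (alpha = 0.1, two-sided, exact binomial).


Step 1: Discard zero differences. Original n = 9; n_eff = number of nonzero differences = 9.
Nonzero differences (with sign): +9, -1, +3, -7, -4, -3, +9, +9, +2
Step 2: Count signs: positive = 5, negative = 4.
Step 3: Under H0: P(positive) = 0.5, so the number of positives S ~ Bin(9, 0.5).
Step 4: Two-sided exact p-value = sum of Bin(9,0.5) probabilities at or below the observed probability = 1.000000.
Step 5: alpha = 0.1. fail to reject H0.

n_eff = 9, pos = 5, neg = 4, p = 1.000000, fail to reject H0.


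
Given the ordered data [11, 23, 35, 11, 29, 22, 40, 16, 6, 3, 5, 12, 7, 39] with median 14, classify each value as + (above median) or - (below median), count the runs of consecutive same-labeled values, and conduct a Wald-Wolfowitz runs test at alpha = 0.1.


Step 1: Compute median = 14; label A = above, B = below.
Labels in order: BAABAAAABBBBBA  (n_A = 7, n_B = 7)
Step 2: Count runs R = 6.
Step 3: Under H0 (random ordering), E[R] = 2*n_A*n_B/(n_A+n_B) + 1 = 2*7*7/14 + 1 = 8.0000.
        Var[R] = 2*n_A*n_B*(2*n_A*n_B - n_A - n_B) / ((n_A+n_B)^2 * (n_A+n_B-1)) = 8232/2548 = 3.2308.
        SD[R] = 1.7974.
Step 4: Continuity-corrected z = (R + 0.5 - E[R]) / SD[R] = (6 + 0.5 - 8.0000) / 1.7974 = -0.8345.
Step 5: Two-sided p-value via normal approximation = 2*(1 - Phi(|z|)) = 0.403986.
Step 6: alpha = 0.1. fail to reject H0.

R = 6, z = -0.8345, p = 0.403986, fail to reject H0.


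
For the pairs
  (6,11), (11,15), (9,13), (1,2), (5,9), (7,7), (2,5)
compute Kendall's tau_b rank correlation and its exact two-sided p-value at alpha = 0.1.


Step 1: Enumerate the 21 unordered pairs (i,j) with i<j and classify each by sign(x_j-x_i) * sign(y_j-y_i).
  (1,2):dx=+5,dy=+4->C; (1,3):dx=+3,dy=+2->C; (1,4):dx=-5,dy=-9->C; (1,5):dx=-1,dy=-2->C
  (1,6):dx=+1,dy=-4->D; (1,7):dx=-4,dy=-6->C; (2,3):dx=-2,dy=-2->C; (2,4):dx=-10,dy=-13->C
  (2,5):dx=-6,dy=-6->C; (2,6):dx=-4,dy=-8->C; (2,7):dx=-9,dy=-10->C; (3,4):dx=-8,dy=-11->C
  (3,5):dx=-4,dy=-4->C; (3,6):dx=-2,dy=-6->C; (3,7):dx=-7,dy=-8->C; (4,5):dx=+4,dy=+7->C
  (4,6):dx=+6,dy=+5->C; (4,7):dx=+1,dy=+3->C; (5,6):dx=+2,dy=-2->D; (5,7):dx=-3,dy=-4->C
  (6,7):dx=-5,dy=-2->C
Step 2: C = 19, D = 2, total pairs = 21.
Step 3: tau = (C - D)/(n(n-1)/2) = (19 - 2)/21 = 0.809524.
Step 4: Exact two-sided p-value (enumerate n! = 5040 permutations of y under H0): p = 0.010714.
Step 5: alpha = 0.1. reject H0.

tau_b = 0.8095 (C=19, D=2), p = 0.010714, reject H0.


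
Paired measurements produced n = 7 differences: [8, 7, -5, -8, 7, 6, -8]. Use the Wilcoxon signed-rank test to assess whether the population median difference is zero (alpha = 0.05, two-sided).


Step 1: Drop any zero differences (none here) and take |d_i|.
|d| = [8, 7, 5, 8, 7, 6, 8]
Step 2: Midrank |d_i| (ties get averaged ranks).
ranks: |8|->6, |7|->3.5, |5|->1, |8|->6, |7|->3.5, |6|->2, |8|->6
Step 3: Attach original signs; sum ranks with positive sign and with negative sign.
W+ = 6 + 3.5 + 3.5 + 2 = 15
W- = 1 + 6 + 6 = 13
(Check: W+ + W- = 28 should equal n(n+1)/2 = 28.)
Step 4: Test statistic W = min(W+, W-) = 13.
Step 5: Ties in |d|, so use the tie-corrected normal approximation.
        E[W] = n(n+1)/4 = 7*8/4 = 14.
        Tie groups: |d|=7 (t=2), |d|=8 (t=3); sum(t^3 - t) = 30.
        Var[W] = n(n+1)(2n+1)/24 - sum(t^3-t)/48 = 840/24 - 30/48 = 34.375.
        z = (W - E[W]) / sqrt(Var[W]) = (13 - 14) / 5.8630 = -0.1706.
        Two-sided p = 2*Phi(z) = 0.864569.
Step 6: alpha = 0.05. fail to reject H0.

W+ = 15, W- = 13, W = min = 13, p = 0.864569, fail to reject H0.


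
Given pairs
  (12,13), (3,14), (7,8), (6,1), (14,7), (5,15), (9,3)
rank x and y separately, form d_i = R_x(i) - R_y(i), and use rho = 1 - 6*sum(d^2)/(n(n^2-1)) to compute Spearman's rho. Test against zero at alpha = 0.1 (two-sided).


Step 1: Rank x and y separately (midranks; no ties here).
rank(x): 12->6, 3->1, 7->4, 6->3, 14->7, 5->2, 9->5
rank(y): 13->5, 14->6, 8->4, 1->1, 7->3, 15->7, 3->2
Step 2: d_i = R_x(i) - R_y(i); compute d_i^2.
  (6-5)^2=1, (1-6)^2=25, (4-4)^2=0, (3-1)^2=4, (7-3)^2=16, (2-7)^2=25, (5-2)^2=9
sum(d^2) = 80.
Step 3: rho = 1 - 6*80 / (7*(7^2 - 1)) = 1 - 480/336 = -0.428571.
Step 4: Under H0, t = rho * sqrt((n-2)/(1-rho^2)) = -1.0607 ~ t(5).
Step 5: Two-sided p-value from the t-distribution with 5 df = 0.337368.
Step 6: alpha = 0.1. fail to reject H0.

rho = -0.4286, p = 0.337368, fail to reject H0 at alpha = 0.1.


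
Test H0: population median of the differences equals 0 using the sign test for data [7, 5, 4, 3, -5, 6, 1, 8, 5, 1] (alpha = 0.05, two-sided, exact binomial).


Step 1: Discard zero differences. Original n = 10; n_eff = number of nonzero differences = 10.
Nonzero differences (with sign): +7, +5, +4, +3, -5, +6, +1, +8, +5, +1
Step 2: Count signs: positive = 9, negative = 1.
Step 3: Under H0: P(positive) = 0.5, so the number of positives S ~ Bin(10, 0.5).
Step 4: Two-sided exact p-value = sum of Bin(10,0.5) probabilities at or below the observed probability = 0.021484.
Step 5: alpha = 0.05. reject H0.

n_eff = 10, pos = 9, neg = 1, p = 0.021484, reject H0.


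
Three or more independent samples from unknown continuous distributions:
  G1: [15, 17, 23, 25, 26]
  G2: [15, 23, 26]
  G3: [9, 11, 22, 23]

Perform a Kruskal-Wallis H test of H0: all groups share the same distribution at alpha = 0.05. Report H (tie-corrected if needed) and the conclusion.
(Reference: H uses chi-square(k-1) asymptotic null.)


Step 1: Combine all N = 12 observations and assign midranks.
sorted (value, group, rank): (9,G3,1), (11,G3,2), (15,G1,3.5), (15,G2,3.5), (17,G1,5), (22,G3,6), (23,G1,8), (23,G2,8), (23,G3,8), (25,G1,10), (26,G1,11.5), (26,G2,11.5)
Step 2: Sum ranks within each group.
R_1 = 38 (n_1 = 5)
R_2 = 23 (n_2 = 3)
R_3 = 17 (n_3 = 4)
Step 3: H = 12/(N(N+1)) * sum(R_i^2/n_i) - 3(N+1)
     = 12/(12*13) * (38^2/5 + 23^2/3 + 17^2/4) - 3*13
     = 0.076923 * 537.383 - 39
     = 2.337179.
Step 4: Ties present; correction factor C = 1 - 36/(12^3 - 12) = 0.979021. Corrected H = 2.337179 / 0.979021 = 2.387262.
Step 5: Under H0, H ~ chi^2(2); p-value = 0.303119.
Step 6: alpha = 0.05. fail to reject H0.

H = 2.3873, df = 2, p = 0.303119, fail to reject H0.


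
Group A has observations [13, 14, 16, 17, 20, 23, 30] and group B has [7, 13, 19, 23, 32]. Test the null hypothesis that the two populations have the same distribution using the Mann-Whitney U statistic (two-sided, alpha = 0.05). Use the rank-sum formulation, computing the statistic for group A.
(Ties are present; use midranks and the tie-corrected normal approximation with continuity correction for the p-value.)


Step 1: Combine and sort all 12 observations; assign midranks.
sorted (value, group): (7,Y), (13,X), (13,Y), (14,X), (16,X), (17,X), (19,Y), (20,X), (23,X), (23,Y), (30,X), (32,Y)
ranks: 7->1, 13->2.5, 13->2.5, 14->4, 16->5, 17->6, 19->7, 20->8, 23->9.5, 23->9.5, 30->11, 32->12
Step 2: Rank sum for X: R1 = 2.5 + 4 + 5 + 6 + 8 + 9.5 + 11 = 46.
Step 3: U_X = R1 - n1(n1+1)/2 = 46 - 7*8/2 = 46 - 28 = 18.
       U_Y = n1*n2 - U_X = 35 - 18 = 17.
Step 4: Ties are present, so use the tie-corrected normal approximation (with continuity correction) for the p-value.
Step 5: p-value = 1.000000; compare to alpha = 0.05. fail to reject H0.

U_X = 18, p = 1.000000, fail to reject H0 at alpha = 0.05.


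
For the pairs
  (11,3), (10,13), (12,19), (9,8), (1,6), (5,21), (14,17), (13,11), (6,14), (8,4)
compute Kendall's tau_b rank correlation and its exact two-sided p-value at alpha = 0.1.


Step 1: Enumerate the 45 unordered pairs (i,j) with i<j and classify each by sign(x_j-x_i) * sign(y_j-y_i).
  (1,2):dx=-1,dy=+10->D; (1,3):dx=+1,dy=+16->C; (1,4):dx=-2,dy=+5->D; (1,5):dx=-10,dy=+3->D
  (1,6):dx=-6,dy=+18->D; (1,7):dx=+3,dy=+14->C; (1,8):dx=+2,dy=+8->C; (1,9):dx=-5,dy=+11->D
  (1,10):dx=-3,dy=+1->D; (2,3):dx=+2,dy=+6->C; (2,4):dx=-1,dy=-5->C; (2,5):dx=-9,dy=-7->C
  (2,6):dx=-5,dy=+8->D; (2,7):dx=+4,dy=+4->C; (2,8):dx=+3,dy=-2->D; (2,9):dx=-4,dy=+1->D
  (2,10):dx=-2,dy=-9->C; (3,4):dx=-3,dy=-11->C; (3,5):dx=-11,dy=-13->C; (3,6):dx=-7,dy=+2->D
  (3,7):dx=+2,dy=-2->D; (3,8):dx=+1,dy=-8->D; (3,9):dx=-6,dy=-5->C; (3,10):dx=-4,dy=-15->C
  (4,5):dx=-8,dy=-2->C; (4,6):dx=-4,dy=+13->D; (4,7):dx=+5,dy=+9->C; (4,8):dx=+4,dy=+3->C
  (4,9):dx=-3,dy=+6->D; (4,10):dx=-1,dy=-4->C; (5,6):dx=+4,dy=+15->C; (5,7):dx=+13,dy=+11->C
  (5,8):dx=+12,dy=+5->C; (5,9):dx=+5,dy=+8->C; (5,10):dx=+7,dy=-2->D; (6,7):dx=+9,dy=-4->D
  (6,8):dx=+8,dy=-10->D; (6,9):dx=+1,dy=-7->D; (6,10):dx=+3,dy=-17->D; (7,8):dx=-1,dy=-6->C
  (7,9):dx=-8,dy=-3->C; (7,10):dx=-6,dy=-13->C; (8,9):dx=-7,dy=+3->D; (8,10):dx=-5,dy=-7->C
  (9,10):dx=+2,dy=-10->D
Step 2: C = 24, D = 21, total pairs = 45.
Step 3: tau = (C - D)/(n(n-1)/2) = (24 - 21)/45 = 0.066667.
Step 4: Exact two-sided p-value (enumerate n! = 3628800 permutations of y under H0): p = 0.861801.
Step 5: alpha = 0.1. fail to reject H0.

tau_b = 0.0667 (C=24, D=21), p = 0.861801, fail to reject H0.


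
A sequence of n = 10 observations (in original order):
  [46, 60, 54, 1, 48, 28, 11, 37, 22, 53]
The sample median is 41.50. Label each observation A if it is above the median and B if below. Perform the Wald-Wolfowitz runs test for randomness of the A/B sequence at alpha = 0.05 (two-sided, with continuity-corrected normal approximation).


Step 1: Compute median = 41.50; label A = above, B = below.
Labels in order: AAABABBBBA  (n_A = 5, n_B = 5)
Step 2: Count runs R = 5.
Step 3: Under H0 (random ordering), E[R] = 2*n_A*n_B/(n_A+n_B) + 1 = 2*5*5/10 + 1 = 6.0000.
        Var[R] = 2*n_A*n_B*(2*n_A*n_B - n_A - n_B) / ((n_A+n_B)^2 * (n_A+n_B-1)) = 2000/900 = 2.2222.
        SD[R] = 1.4907.
Step 4: Continuity-corrected z = (R + 0.5 - E[R]) / SD[R] = (5 + 0.5 - 6.0000) / 1.4907 = -0.3354.
Step 5: Two-sided p-value via normal approximation = 2*(1 - Phi(|z|)) = 0.737316.
Step 6: alpha = 0.05. fail to reject H0.

R = 5, z = -0.3354, p = 0.737316, fail to reject H0.


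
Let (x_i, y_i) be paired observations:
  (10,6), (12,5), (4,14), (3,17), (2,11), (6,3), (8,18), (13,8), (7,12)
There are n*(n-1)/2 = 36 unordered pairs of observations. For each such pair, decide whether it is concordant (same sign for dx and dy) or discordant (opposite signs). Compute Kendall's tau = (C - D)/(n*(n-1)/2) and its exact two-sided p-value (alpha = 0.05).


Step 1: Enumerate the 36 unordered pairs (i,j) with i<j and classify each by sign(x_j-x_i) * sign(y_j-y_i).
  (1,2):dx=+2,dy=-1->D; (1,3):dx=-6,dy=+8->D; (1,4):dx=-7,dy=+11->D; (1,5):dx=-8,dy=+5->D
  (1,6):dx=-4,dy=-3->C; (1,7):dx=-2,dy=+12->D; (1,8):dx=+3,dy=+2->C; (1,9):dx=-3,dy=+6->D
  (2,3):dx=-8,dy=+9->D; (2,4):dx=-9,dy=+12->D; (2,5):dx=-10,dy=+6->D; (2,6):dx=-6,dy=-2->C
  (2,7):dx=-4,dy=+13->D; (2,8):dx=+1,dy=+3->C; (2,9):dx=-5,dy=+7->D; (3,4):dx=-1,dy=+3->D
  (3,5):dx=-2,dy=-3->C; (3,6):dx=+2,dy=-11->D; (3,7):dx=+4,dy=+4->C; (3,8):dx=+9,dy=-6->D
  (3,9):dx=+3,dy=-2->D; (4,5):dx=-1,dy=-6->C; (4,6):dx=+3,dy=-14->D; (4,7):dx=+5,dy=+1->C
  (4,8):dx=+10,dy=-9->D; (4,9):dx=+4,dy=-5->D; (5,6):dx=+4,dy=-8->D; (5,7):dx=+6,dy=+7->C
  (5,8):dx=+11,dy=-3->D; (5,9):dx=+5,dy=+1->C; (6,7):dx=+2,dy=+15->C; (6,8):dx=+7,dy=+5->C
  (6,9):dx=+1,dy=+9->C; (7,8):dx=+5,dy=-10->D; (7,9):dx=-1,dy=-6->C; (8,9):dx=-6,dy=+4->D
Step 2: C = 14, D = 22, total pairs = 36.
Step 3: tau = (C - D)/(n(n-1)/2) = (14 - 22)/36 = -0.222222.
Step 4: Exact two-sided p-value (enumerate n! = 362880 permutations of y under H0): p = 0.476709.
Step 5: alpha = 0.05. fail to reject H0.

tau_b = -0.2222 (C=14, D=22), p = 0.476709, fail to reject H0.


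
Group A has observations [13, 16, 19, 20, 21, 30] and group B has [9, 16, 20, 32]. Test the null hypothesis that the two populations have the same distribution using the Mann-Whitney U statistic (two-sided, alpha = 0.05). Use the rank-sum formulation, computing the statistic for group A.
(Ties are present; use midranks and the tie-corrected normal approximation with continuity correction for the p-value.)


Step 1: Combine and sort all 10 observations; assign midranks.
sorted (value, group): (9,Y), (13,X), (16,X), (16,Y), (19,X), (20,X), (20,Y), (21,X), (30,X), (32,Y)
ranks: 9->1, 13->2, 16->3.5, 16->3.5, 19->5, 20->6.5, 20->6.5, 21->8, 30->9, 32->10
Step 2: Rank sum for X: R1 = 2 + 3.5 + 5 + 6.5 + 8 + 9 = 34.
Step 3: U_X = R1 - n1(n1+1)/2 = 34 - 6*7/2 = 34 - 21 = 13.
       U_Y = n1*n2 - U_X = 24 - 13 = 11.
Step 4: Ties are present, so use the tie-corrected normal approximation (with continuity correction) for the p-value.
Step 5: p-value = 0.914589; compare to alpha = 0.05. fail to reject H0.

U_X = 13, p = 0.914589, fail to reject H0 at alpha = 0.05.


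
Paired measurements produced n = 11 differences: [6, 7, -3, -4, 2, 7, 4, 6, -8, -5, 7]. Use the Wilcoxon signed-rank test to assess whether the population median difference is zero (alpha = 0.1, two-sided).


Step 1: Drop any zero differences (none here) and take |d_i|.
|d| = [6, 7, 3, 4, 2, 7, 4, 6, 8, 5, 7]
Step 2: Midrank |d_i| (ties get averaged ranks).
ranks: |6|->6.5, |7|->9, |3|->2, |4|->3.5, |2|->1, |7|->9, |4|->3.5, |6|->6.5, |8|->11, |5|->5, |7|->9
Step 3: Attach original signs; sum ranks with positive sign and with negative sign.
W+ = 6.5 + 9 + 1 + 9 + 3.5 + 6.5 + 9 = 44.5
W- = 2 + 3.5 + 11 + 5 = 21.5
(Check: W+ + W- = 66 should equal n(n+1)/2 = 66.)
Step 4: Test statistic W = min(W+, W-) = 21.5.
Step 5: Ties in |d|, so use the tie-corrected normal approximation.
        E[W] = n(n+1)/4 = 11*12/4 = 33.
        Tie groups: |d|=4 (t=2), |d|=6 (t=2), |d|=7 (t=3); sum(t^3 - t) = 36.
        Var[W] = n(n+1)(2n+1)/24 - sum(t^3-t)/48 = 3036/24 - 36/48 = 125.75.
        z = (W - E[W]) / sqrt(Var[W]) = (21.5 - 33) / 11.2138 = -1.0255.
        Two-sided p = 2*Phi(z) = 0.305118.
Step 6: alpha = 0.1. fail to reject H0.

W+ = 44.5, W- = 21.5, W = min = 21.5, p = 0.305118, fail to reject H0.


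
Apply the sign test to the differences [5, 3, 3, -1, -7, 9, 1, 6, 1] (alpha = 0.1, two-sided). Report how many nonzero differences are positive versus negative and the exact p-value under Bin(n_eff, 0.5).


Step 1: Discard zero differences. Original n = 9; n_eff = number of nonzero differences = 9.
Nonzero differences (with sign): +5, +3, +3, -1, -7, +9, +1, +6, +1
Step 2: Count signs: positive = 7, negative = 2.
Step 3: Under H0: P(positive) = 0.5, so the number of positives S ~ Bin(9, 0.5).
Step 4: Two-sided exact p-value = sum of Bin(9,0.5) probabilities at or below the observed probability = 0.179688.
Step 5: alpha = 0.1. fail to reject H0.

n_eff = 9, pos = 7, neg = 2, p = 0.179688, fail to reject H0.


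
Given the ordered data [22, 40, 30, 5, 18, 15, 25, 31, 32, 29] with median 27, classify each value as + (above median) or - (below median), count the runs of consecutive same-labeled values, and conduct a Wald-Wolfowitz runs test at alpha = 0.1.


Step 1: Compute median = 27; label A = above, B = below.
Labels in order: BAABBBBAAA  (n_A = 5, n_B = 5)
Step 2: Count runs R = 4.
Step 3: Under H0 (random ordering), E[R] = 2*n_A*n_B/(n_A+n_B) + 1 = 2*5*5/10 + 1 = 6.0000.
        Var[R] = 2*n_A*n_B*(2*n_A*n_B - n_A - n_B) / ((n_A+n_B)^2 * (n_A+n_B-1)) = 2000/900 = 2.2222.
        SD[R] = 1.4907.
Step 4: Continuity-corrected z = (R + 0.5 - E[R]) / SD[R] = (4 + 0.5 - 6.0000) / 1.4907 = -1.0062.
Step 5: Two-sided p-value via normal approximation = 2*(1 - Phi(|z|)) = 0.314305.
Step 6: alpha = 0.1. fail to reject H0.

R = 4, z = -1.0062, p = 0.314305, fail to reject H0.


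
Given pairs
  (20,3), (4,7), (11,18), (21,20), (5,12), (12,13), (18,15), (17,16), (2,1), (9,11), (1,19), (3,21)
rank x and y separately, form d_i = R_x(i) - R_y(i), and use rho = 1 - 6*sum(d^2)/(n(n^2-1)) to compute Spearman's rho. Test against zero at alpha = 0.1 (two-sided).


Step 1: Rank x and y separately (midranks; no ties here).
rank(x): 20->11, 4->4, 11->7, 21->12, 5->5, 12->8, 18->10, 17->9, 2->2, 9->6, 1->1, 3->3
rank(y): 3->2, 7->3, 18->9, 20->11, 12->5, 13->6, 15->7, 16->8, 1->1, 11->4, 19->10, 21->12
Step 2: d_i = R_x(i) - R_y(i); compute d_i^2.
  (11-2)^2=81, (4-3)^2=1, (7-9)^2=4, (12-11)^2=1, (5-5)^2=0, (8-6)^2=4, (10-7)^2=9, (9-8)^2=1, (2-1)^2=1, (6-4)^2=4, (1-10)^2=81, (3-12)^2=81
sum(d^2) = 268.
Step 3: rho = 1 - 6*268 / (12*(12^2 - 1)) = 1 - 1608/1716 = 0.062937.
Step 4: Under H0, t = rho * sqrt((n-2)/(1-rho^2)) = 0.1994 ~ t(10).
Step 5: Two-sided p-value from the t-distribution with 10 df = 0.845931.
Step 6: alpha = 0.1. fail to reject H0.

rho = 0.0629, p = 0.845931, fail to reject H0 at alpha = 0.1.
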